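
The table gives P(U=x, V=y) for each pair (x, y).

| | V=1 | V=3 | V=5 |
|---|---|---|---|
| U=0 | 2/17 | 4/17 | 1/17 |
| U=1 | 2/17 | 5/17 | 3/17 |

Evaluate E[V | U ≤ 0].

19/7

P(U ≤ 0) = 7/17.
Summing V·P(U=x,V=y) over the conditioning event gives 19/17.
E[V | U ≤ 0] = (19/17) / (7/17) = 19/7.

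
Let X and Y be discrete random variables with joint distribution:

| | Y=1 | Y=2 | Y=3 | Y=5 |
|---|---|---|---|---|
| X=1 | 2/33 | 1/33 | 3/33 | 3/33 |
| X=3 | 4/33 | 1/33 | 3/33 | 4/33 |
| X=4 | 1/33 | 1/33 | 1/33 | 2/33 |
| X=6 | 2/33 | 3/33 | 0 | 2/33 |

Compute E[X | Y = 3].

16/7

P(Y = 3) = 7/33.
Σ X·P over the event = 1·(3/33) + 3·(3/33) + 4·(1/33) = 16/33.
E[X | Y = 3] = (16/33) / (7/33) = 16/7.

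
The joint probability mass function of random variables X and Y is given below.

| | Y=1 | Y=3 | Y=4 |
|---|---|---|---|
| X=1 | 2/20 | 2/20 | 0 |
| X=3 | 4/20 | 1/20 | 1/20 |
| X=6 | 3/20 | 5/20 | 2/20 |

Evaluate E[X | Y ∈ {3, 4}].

P(Y ∈ {3, 4}) = 11/20.
Σ X·P over the event = 1·(2/20) + 3·(1/20) + 3·(1/20) + 6·(5/20) + 6·(2/20) = 5/2.
E[X | Y ∈ {3, 4}] = (5/2) / (11/20) = 50/11.

50/11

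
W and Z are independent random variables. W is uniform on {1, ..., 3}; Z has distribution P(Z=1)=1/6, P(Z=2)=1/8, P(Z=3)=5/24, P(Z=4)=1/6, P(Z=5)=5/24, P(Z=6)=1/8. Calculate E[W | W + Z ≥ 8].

30/11

P(W + Z ≥ 8) = 11/72.
Summing W·P(x,y) over outcomes with W + Z ≥ 8 gives 5/12.
E[W | W + Z ≥ 8] = (5/12) / (11/72) = 30/11.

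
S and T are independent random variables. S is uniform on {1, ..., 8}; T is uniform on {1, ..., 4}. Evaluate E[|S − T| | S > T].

P(S > T) = 11/16.
Summing |S−T|·P(x,y) over outcomes with S > T gives 37/16.
E[|S − T| | S > T] = (37/16) / (11/16) = 37/11.

37/11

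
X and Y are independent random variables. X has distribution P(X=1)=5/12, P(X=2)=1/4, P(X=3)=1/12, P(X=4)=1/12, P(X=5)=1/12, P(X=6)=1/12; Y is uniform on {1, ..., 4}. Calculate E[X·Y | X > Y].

P(X > Y) = 1/3.
Summing XY·P(x,y) over outcomes with X > Y gives 149/48.
E[X·Y | X > Y] = (149/48) / (1/3) = 149/16.

149/16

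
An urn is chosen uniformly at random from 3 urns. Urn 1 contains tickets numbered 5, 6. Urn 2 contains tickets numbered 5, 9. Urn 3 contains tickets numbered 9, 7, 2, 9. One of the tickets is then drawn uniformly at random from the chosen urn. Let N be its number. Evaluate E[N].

E[N | urn 1] = (5+6)/2 = 11/2.
E[N | urn 2] = (5+9)/2 = 7.
E[N | urn 3] = (9+7+2+9)/4 = 27/4.
By the law of total expectation,
E[N] = (1/3)·(11/2) + (1/3)·(7) + (1/3)·(27/4) = 77/12.

77/12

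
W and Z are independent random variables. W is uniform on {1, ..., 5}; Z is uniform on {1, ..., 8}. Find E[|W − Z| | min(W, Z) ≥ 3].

35/18

P(min(W, Z) ≥ 3) = 9/20.
Summing |W−Z|·P(x,y) over outcomes with min(W, Z) ≥ 3 gives 7/8.
E[|W − Z| | min(W, Z) ≥ 3] = (7/8) / (9/20) = 35/18.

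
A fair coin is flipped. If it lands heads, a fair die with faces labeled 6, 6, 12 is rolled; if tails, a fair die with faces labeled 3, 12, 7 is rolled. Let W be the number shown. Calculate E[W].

23/3

E[W | heads] = (6+6+12)/3 = 8.
E[W | tails] = (3+12+7)/3 = 22/3.
E[W] = (1/2)·(8) + (1/2)·(22/3) = 23/3.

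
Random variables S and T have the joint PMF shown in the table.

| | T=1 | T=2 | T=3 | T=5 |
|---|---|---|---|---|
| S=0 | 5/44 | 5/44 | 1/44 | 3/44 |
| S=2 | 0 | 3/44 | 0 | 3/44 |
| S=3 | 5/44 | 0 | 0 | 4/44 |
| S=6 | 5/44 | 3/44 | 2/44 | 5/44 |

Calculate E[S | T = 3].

P(T = 3) = 3/44.
Σ S·P over the event = 0·(1/44) + 6·(2/44) = 3/11.
E[S | T = 3] = (3/11) / (3/44) = 4.

4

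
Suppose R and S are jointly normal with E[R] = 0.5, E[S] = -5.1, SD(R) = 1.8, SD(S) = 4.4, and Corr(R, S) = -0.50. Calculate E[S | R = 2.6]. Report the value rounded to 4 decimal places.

For a bivariate normal, E[S | R=x] = μ_S + ρ·(σ_S/σ_R)·(x − μ_R).
E[S | R=2.6] = -5.1 + (-0.50)·(4.4/1.8)·(2.6 − (0.5)) = -5.1 + (-1.22222)·(2.1) = -7.6667.

-7.6667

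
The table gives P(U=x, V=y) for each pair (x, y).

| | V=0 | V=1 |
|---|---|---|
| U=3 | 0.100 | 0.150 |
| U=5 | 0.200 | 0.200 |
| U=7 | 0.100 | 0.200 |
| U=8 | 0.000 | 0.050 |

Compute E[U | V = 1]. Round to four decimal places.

5.4167

P(V = 1) = 0.600.
Σ U·P over the event = 3·(0.150) + 5·(0.200) + 7·(0.200) + 8·(0.050) = 3.250.
E[U | V = 1] = (3.250) / (0.600) = 5.4167.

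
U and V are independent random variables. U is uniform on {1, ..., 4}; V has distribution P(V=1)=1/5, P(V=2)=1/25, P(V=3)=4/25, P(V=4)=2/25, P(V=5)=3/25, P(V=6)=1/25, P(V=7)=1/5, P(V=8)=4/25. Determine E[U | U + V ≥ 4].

234/89

P(U + V ≥ 4) = 89/100.
Summing U·P(x,y) over outcomes with U + V ≥ 4 gives 117/50.
E[U | U + V ≥ 4] = (117/50) / (89/100) = 234/89.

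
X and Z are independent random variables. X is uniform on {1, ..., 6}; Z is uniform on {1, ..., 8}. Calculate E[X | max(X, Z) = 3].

Outcomes with max(X, Z) = 3: (1,3), (2,3), (3,1), (3,2), (3,3), each with probability 1/48.
E[X | max(X, Z) = 3] = (1 + 2 + 3 + 3 + 3) / 5 = 12/5.

12/5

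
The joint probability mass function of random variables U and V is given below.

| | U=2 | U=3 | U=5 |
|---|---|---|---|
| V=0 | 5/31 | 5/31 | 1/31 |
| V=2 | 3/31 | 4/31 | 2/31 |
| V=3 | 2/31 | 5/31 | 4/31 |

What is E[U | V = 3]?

P(V = 3) = 11/31.
Σ U·P over the event = 2·(2/31) + 3·(5/31) + 5·(4/31) = 39/31.
E[U | V = 3] = (39/31) / (11/31) = 39/11.

39/11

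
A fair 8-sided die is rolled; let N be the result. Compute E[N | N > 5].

7

Given N > 5, N is equally likely to be any of {6, 7, 8}.
E[N | N > 5] = (6 + 7 + 8) / 3 = 7.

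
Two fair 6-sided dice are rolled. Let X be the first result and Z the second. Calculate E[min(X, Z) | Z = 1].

Outcomes with Z = 1: (1,1), (2,1), (3,1), (4,1), (5,1), (6,1), each with probability 1/36.
E[min(X, Z) | Z = 1] = (1 + 1 + 1 + 1 + 1 + 1) / 6 = 1.

1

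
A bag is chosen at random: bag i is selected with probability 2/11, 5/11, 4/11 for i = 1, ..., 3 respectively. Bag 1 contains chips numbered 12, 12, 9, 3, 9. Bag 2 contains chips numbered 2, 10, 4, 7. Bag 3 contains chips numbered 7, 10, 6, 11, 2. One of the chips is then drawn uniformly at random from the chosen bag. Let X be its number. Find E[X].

1511/220

E[X | bag 1] = (12+12+9+3+9)/5 = 9.
E[X | bag 2] = (2+10+4+7)/4 = 23/4.
E[X | bag 3] = (7+10+6+11+2)/5 = 36/5.
E[X] = (2/11)·(9) + (5/11)·(23/4) + (4/11)·(36/5) = 1511/220.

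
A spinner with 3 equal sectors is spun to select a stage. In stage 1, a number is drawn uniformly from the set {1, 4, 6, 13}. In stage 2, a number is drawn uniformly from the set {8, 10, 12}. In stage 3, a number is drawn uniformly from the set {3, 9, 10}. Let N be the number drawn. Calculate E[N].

70/9

E[N | stage 1] = (1+4+6+13)/4 = 6.
E[N | stage 2] = (8+10+12)/3 = 10.
E[N | stage 3] = (3+9+10)/3 = 22/3.
By the law of total expectation,
E[N] = (1/3)·(6) + (1/3)·(10) + (1/3)·(22/3) = 70/9.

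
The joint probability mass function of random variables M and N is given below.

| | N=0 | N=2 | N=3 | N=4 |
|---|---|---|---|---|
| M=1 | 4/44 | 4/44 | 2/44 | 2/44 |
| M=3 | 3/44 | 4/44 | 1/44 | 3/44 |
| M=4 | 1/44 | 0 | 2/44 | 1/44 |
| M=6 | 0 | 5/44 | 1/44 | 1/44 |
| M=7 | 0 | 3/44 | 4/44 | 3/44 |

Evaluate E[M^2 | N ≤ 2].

P(N ≤ 2) = 6/11.
Σ M^2·P over the event = 1·(4/44) + 1·(4/44) + 9·(3/44) + 9·(4/44) + 16·(1/44) + 36·(5/44) + 49·(3/44) = 207/22.
E[M^2 | N ≤ 2] = (207/22) / (6/11) = 69/4.

69/4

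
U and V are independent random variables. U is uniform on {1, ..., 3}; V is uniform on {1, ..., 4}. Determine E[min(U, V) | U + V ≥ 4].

Outcomes with U + V ≥ 4: (1,3), (1,4), (2,2), (2,3), (2,4), (3,1), (3,2), (3,3), (3,4), each with probability 1/12.
E[min(U, V) | U + V ≥ 4] = (1 + 1 + 2 + 2 + 2 + 1 + 2 + 3 + 3) / 9 = 17/9.

17/9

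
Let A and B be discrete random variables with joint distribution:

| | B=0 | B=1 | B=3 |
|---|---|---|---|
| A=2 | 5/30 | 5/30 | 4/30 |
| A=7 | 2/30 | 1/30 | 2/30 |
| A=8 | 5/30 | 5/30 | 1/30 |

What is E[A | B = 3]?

P(B = 3) = 7/30.
Σ A·P over the event = 2·(4/30) + 7·(2/30) + 8·(1/30) = 1.
E[A | B = 3] = (1) / (7/30) = 30/7.

30/7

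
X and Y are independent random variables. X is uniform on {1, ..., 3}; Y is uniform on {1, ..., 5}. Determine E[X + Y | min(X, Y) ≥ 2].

6

Outcomes with min(X, Y) ≥ 2: (2,2), (2,3), (2,4), (2,5), (3,2), (3,3), (3,4), (3,5), each with probability 1/15.
E[X + Y | min(X, Y) ≥ 2] = (4 + 5 + 6 + 7 + 5 + 6 + 7 + 8) / 8 = 6.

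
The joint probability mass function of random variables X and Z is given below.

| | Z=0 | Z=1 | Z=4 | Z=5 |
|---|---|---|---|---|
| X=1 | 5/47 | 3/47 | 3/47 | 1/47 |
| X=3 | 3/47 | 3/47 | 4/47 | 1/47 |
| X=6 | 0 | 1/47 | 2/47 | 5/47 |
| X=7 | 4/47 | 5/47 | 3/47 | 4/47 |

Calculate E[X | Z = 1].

P(Z = 1) = 12/47.
Σ X·P over the event = 1·(3/47) + 3·(3/47) + 6·(1/47) + 7·(5/47) = 53/47.
E[X | Z = 1] = (53/47) / (12/47) = 53/12.

53/12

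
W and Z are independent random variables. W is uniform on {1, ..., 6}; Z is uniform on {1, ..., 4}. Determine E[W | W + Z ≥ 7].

5

Outcomes with W + Z ≥ 7: (3,4), (4,3), (4,4), (5,2), (5,3), (5,4), (6,1), (6,2), (6,3), (6,4), each with probability 1/24.
E[W | W + Z ≥ 7] = (3 + 4 + 4 + 5 + 5 + 5 + 6 + 6 + 6 + 6) / 10 = 5.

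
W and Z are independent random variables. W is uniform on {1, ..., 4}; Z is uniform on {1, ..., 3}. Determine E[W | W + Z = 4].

Outcomes with W + Z = 4: (1,3), (2,2), (3,1), each with probability 1/12.
E[W | W + Z = 4] = (1 + 2 + 3) / 3 = 2.

2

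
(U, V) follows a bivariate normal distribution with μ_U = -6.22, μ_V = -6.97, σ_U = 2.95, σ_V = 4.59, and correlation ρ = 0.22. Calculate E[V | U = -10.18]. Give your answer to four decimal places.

-8.3255

The regression of V on U has slope ρ·σ_V/σ_U and passes through (μ_U, μ_V).
E[V | U=-10.18] = -6.97 + (0.22)·(4.59/2.95)·(-10.18 − (-6.22)) = -6.97 + (0.34231)·(-3.96) = -8.3255.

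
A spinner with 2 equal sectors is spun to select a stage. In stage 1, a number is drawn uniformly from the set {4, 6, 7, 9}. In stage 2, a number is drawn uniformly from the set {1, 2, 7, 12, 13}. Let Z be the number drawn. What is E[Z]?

E[Z | stage 1] = (4+6+7+9)/4 = 13/2.
E[Z | stage 2] = (1+2+7+12+13)/5 = 7.
E[Z] = (1/2)·(13/2) + (1/2)·(7) = 27/4.

27/4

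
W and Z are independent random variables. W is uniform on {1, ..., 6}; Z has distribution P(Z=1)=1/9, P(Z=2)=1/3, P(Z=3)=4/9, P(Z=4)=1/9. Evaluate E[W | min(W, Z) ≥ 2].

4

P(min(W, Z) ≥ 2) = 20/27.
Summing W·P(x,y) over outcomes with min(W, Z) ≥ 2 gives 80/27.
E[W | min(W, Z) ≥ 2] = (80/27) / (20/27) = 4.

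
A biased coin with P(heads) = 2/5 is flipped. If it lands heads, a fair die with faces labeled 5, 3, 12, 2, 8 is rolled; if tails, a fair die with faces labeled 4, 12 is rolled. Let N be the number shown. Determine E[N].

36/5

E[N | heads] = (5+3+12+2+8)/5 = 6.
E[N | tails] = (4+12)/2 = 8.
By the law of total expectation,
E[N] = (2/5)·(6) + (3/5)·(8) = 36/5.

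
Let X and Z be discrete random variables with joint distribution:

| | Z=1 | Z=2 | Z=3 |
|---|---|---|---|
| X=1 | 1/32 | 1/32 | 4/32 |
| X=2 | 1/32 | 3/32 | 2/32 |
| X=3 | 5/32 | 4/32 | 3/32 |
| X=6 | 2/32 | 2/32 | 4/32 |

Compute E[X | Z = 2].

31/10

P(Z = 2) = 5/16.
Summing X·P(X=x,Z=y) over the conditioning event gives 31/32.
E[X | Z = 2] = (31/32) / (5/16) = 31/10.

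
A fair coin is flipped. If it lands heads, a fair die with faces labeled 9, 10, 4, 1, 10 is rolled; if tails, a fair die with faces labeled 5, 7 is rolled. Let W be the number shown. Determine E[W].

E[W | heads] = (9+10+4+1+10)/5 = 34/5.
E[W | tails] = (5+7)/2 = 6.
By the law of total expectation,
E[W] = (1/2)·(34/5) + (1/2)·(6) = 32/5.

32/5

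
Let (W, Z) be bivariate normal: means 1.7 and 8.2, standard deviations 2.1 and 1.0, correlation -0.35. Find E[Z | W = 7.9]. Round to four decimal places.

7.1667

E[Z | W=x] = μ_Z + ρ(σ_Z/σ_W)(x − μ_W) for jointly normal variables.
E[Z | W=7.9] = 8.2 + (-0.35)·(1.0/2.1)·(7.9 − (1.7)) = 8.2 + (-0.166667)·(6.2) = 7.1667.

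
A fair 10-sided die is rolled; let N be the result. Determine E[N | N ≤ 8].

Given N ≤ 8, N is equally likely to be any of {1, 2, 3, 4, 5, 6, 7, 8}.
E[N | N ≤ 8] = (1 + 2 + 3 + 4 + 5 + 6 + 7 + 8) / 8 = 9/2.

9/2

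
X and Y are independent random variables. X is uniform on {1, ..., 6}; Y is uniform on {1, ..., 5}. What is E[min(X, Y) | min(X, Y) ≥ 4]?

Outcomes with min(X, Y) ≥ 4: (4,4), (4,5), (5,4), (5,5), (6,4), (6,5), each with probability 1/30.
E[min(X, Y) | min(X, Y) ≥ 4] = (4 + 4 + 4 + 5 + 4 + 5) / 6 = 13/3.

13/3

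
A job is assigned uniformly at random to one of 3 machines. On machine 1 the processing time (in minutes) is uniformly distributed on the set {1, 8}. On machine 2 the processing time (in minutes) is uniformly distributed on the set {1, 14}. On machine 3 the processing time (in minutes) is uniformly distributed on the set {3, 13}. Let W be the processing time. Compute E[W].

E[W | machine 1] = (1+8)/2 = 9/2.
E[W | machine 2] = (1+14)/2 = 15/2.
E[W | machine 3] = (3+13)/2 = 8.
By the law of total expectation,
E[W] = (1/3)·(9/2) + (1/3)·(15/2) + (1/3)·(8) = 20/3.

20/3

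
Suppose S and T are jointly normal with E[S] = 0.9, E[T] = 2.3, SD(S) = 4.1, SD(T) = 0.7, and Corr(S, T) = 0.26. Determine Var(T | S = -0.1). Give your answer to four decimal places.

0.4569

The conditional variance in a bivariate normal is σ_T²(1 − ρ²), independent of x.
Var(T | S=-0.1) = (0.7)²·(1 − (0.26)²) = 0.49·0.9324 = 0.4569.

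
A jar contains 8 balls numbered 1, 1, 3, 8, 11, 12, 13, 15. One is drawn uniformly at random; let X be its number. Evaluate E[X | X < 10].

13/4

P(X < 10) = 1/2.
Σ over the event: 1·1/4 + 3·1/8 + 8·1/8 = 13/8.
E[X | X < 10] = (13/8) / (1/2) = 13/4.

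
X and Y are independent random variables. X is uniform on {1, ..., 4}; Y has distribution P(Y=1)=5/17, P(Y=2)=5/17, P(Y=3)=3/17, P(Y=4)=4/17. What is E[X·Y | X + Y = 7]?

12

P(X + Y = 7) = 7/68.
Summing XY·P(x,y) over outcomes with X + Y = 7 gives 21/17.
E[X·Y | X + Y = 7] = (21/17) / (7/68) = 12.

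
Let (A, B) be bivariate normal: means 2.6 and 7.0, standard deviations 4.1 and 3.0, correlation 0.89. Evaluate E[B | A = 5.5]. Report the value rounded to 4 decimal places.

8.8885

E[B | A=x] = μ_B + ρ(σ_B/σ_A)(x − μ_A) for jointly normal variables.
E[B | A=5.5] = 7.0 + (0.89)·(3.0/4.1)·(5.5 − (2.6)) = 7.0 + (0.65122)·(2.9) = 8.8885.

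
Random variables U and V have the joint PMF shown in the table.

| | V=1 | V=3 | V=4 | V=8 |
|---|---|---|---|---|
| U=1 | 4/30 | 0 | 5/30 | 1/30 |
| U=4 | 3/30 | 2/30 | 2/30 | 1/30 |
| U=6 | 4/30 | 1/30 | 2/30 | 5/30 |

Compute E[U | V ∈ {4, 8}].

P(V ∈ {4, 8}) = 8/15.
Σ U·P over the event = 1·(5/30) + 1·(1/30) + 4·(2/30) + 4·(1/30) + 6·(2/30) + 6·(5/30) = 2.
E[U | V ∈ {4, 8}] = (2) / (8/15) = 15/4.

15/4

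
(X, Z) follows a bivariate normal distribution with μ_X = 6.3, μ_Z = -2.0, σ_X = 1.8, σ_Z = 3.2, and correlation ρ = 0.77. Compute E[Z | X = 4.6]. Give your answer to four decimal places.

-4.3271

The regression of Z on X has slope ρ·σ_Z/σ_X and passes through (μ_X, μ_Z).
E[Z | X=4.6] = -2.0 + (0.77)·(3.2/1.8)·(4.6 − (6.3)) = -2.0 + (1.3689)·(-1.7) = -4.3271.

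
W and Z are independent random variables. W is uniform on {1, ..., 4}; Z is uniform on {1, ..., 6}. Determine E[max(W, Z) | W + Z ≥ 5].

9/2

P(W + Z ≥ 5) = 3/4.
Summing max(W,Z)·P(x,y) over outcomes with W + Z ≥ 5 gives 27/8.
E[max(W, Z) | W + Z ≥ 5] = (27/8) / (3/4) = 9/2.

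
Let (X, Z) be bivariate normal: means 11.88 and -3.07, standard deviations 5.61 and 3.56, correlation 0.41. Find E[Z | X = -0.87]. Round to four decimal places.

E[Z | X=x] = μ_Z + ρ(σ_Z/σ_X)(x − μ_X) for jointly normal variables.
E[Z | X=-0.87] = -3.07 + (0.41)·(3.56/5.61)·(-0.87 − (11.88)) = -3.07 + (0.26018)·(-12.75) = -6.3873.

-6.3873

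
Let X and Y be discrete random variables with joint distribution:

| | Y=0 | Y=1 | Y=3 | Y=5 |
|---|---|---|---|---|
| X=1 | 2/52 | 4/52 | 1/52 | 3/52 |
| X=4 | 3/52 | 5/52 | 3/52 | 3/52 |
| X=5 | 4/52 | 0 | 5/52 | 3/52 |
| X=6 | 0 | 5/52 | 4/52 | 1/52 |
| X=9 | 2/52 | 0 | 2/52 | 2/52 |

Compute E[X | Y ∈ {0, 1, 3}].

P(Y ∈ {0, 1, 3}) = 10/13.
Summing X·P(X=x,Y=y) over the conditioning event gives 93/26.
E[X | Y ∈ {0, 1, 3}] = (93/26) / (10/13) = 93/20.

93/20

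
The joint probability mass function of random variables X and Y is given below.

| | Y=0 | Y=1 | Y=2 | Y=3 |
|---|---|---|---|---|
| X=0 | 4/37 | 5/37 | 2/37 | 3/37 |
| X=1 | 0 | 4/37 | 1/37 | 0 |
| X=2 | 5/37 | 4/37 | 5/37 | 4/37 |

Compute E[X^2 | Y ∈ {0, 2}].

41/17

P(Y ∈ {0, 2}) = 17/37.
Σ X^2·P over the event = 0·(4/37) + 0·(2/37) + 1·(1/37) + 4·(5/37) + 4·(5/37) = 41/37.
E[X^2 | Y ∈ {0, 2}] = (41/37) / (17/37) = 41/17.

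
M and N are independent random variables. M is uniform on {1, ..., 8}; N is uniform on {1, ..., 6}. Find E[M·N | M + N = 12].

Outcomes with M + N = 12: (6,6), (7,5), (8,4), each with probability 1/48.
E[M·N | M + N = 12] = (36 + 35 + 32) / 3 = 103/3.

103/3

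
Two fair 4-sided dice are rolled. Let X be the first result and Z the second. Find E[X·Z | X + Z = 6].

Outcomes with X + Z = 6: (2,4), (3,3), (4,2), each with probability 1/16.
E[X·Z | X + Z = 6] = (8 + 9 + 8) / 3 = 25/3.

25/3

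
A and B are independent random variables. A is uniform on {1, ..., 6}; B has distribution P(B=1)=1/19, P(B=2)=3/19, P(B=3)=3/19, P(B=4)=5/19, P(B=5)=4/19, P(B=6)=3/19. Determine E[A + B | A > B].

P(A > B) = 20/57.
Summing (A+B)·P(x,y) over outcomes with A > B gives 157/57.
E[A + B | A > B] = (157/57) / (20/57) = 157/20.

157/20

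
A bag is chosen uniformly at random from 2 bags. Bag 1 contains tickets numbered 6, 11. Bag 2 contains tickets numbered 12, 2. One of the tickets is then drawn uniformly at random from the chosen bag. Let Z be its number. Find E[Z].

31/4

E[Z | bag 1] = (6+11)/2 = 17/2.
E[Z | bag 2] = (12+2)/2 = 7.
By the law of total expectation,
E[Z] = (1/2)·(17/2) + (1/2)·(7) = 31/4.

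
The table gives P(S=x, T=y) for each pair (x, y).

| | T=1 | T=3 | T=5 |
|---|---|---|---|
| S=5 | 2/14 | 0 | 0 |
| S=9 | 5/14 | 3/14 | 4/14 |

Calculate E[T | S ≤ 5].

1

P(S ≤ 5) = 1/7.
Σ T·P over the event = 1·(2/14) = 1/7.
E[T | S ≤ 5] = (1/7) / (1/7) = 1.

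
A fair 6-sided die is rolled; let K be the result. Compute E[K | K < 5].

Given K < 5, K is equally likely to be any of {1, 2, 3, 4}.
E[K | K < 5] = (1 + 2 + 3 + 4) / 4 = 5/2.

5/2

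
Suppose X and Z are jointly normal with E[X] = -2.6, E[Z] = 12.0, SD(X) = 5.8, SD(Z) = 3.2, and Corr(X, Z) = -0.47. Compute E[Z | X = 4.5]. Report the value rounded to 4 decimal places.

10.1589

E[Z | X=x] = μ_Z + ρ(σ_Z/σ_X)(x − μ_X) for jointly normal variables.
E[Z | X=4.5] = 12.0 + (-0.47)·(3.2/5.8)·(4.5 − (-2.6)) = 12.0 + (-0.25931)·(7.1) = 10.1589.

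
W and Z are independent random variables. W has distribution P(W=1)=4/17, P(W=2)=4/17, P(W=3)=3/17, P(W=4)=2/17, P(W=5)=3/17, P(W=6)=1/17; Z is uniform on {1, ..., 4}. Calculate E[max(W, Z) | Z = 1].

P(Z = 1) = 1/4.
Summing max(W,Z)·P(x,y) over outcomes with Z = 1 gives 25/34.
E[max(W, Z) | Z = 1] = (25/34) / (1/4) = 50/17.

50/17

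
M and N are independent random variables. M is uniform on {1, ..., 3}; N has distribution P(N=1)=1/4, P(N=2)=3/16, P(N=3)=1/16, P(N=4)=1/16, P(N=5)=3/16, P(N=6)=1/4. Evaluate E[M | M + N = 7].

P(M + N = 7) = 1/6.
Summing M·P(x,y) over outcomes with M + N = 7 gives 13/48.
E[M | M + N = 7] = (13/48) / (1/6) = 13/8.

13/8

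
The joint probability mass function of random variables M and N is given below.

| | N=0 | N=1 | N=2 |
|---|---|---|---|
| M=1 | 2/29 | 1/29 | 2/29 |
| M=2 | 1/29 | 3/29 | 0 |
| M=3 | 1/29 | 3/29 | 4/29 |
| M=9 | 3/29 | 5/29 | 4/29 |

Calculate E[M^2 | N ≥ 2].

P(N ≥ 2) = 10/29.
Σ M^2·P over the event = 1·(2/29) + 9·(4/29) + 81·(4/29) = 362/29.
E[M^2 | N ≥ 2] = (362/29) / (10/29) = 181/5.

181/5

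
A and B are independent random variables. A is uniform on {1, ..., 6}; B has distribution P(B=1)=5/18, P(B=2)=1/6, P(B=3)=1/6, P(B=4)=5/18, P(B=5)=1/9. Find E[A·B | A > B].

P(A > B) = 29/54.
Summing AB·P(x,y) over outcomes with A > B gives 623/108.
E[A·B | A > B] = (623/108) / (29/54) = 623/58.

623/58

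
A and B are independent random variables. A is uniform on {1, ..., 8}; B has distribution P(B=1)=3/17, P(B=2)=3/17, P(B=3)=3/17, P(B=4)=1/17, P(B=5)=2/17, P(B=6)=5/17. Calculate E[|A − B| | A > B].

P(A > B) = 37/68.
Summing |A−B|·P(x,y) over outcomes with A > B gives 229/136.
E[|A − B| | A > B] = (229/136) / (37/68) = 229/74.

229/74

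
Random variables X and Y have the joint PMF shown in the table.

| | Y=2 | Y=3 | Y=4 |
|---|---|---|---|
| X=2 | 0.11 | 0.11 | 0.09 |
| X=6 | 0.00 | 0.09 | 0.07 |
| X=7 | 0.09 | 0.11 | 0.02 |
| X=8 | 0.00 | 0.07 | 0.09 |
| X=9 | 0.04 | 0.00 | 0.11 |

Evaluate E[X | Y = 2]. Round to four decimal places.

P(Y = 2) = 0.24.
Σ X·P over the event = 2·(0.11) + 7·(0.09) + 9·(0.04) = 1.21.
E[X | Y = 2] = (1.21) / (0.24) = 5.0417.

5.0417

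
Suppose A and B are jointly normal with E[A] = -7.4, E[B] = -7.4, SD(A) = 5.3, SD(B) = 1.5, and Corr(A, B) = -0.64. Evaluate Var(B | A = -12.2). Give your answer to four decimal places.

1.3284

Var(B | A=x) = (1 − ρ²)·σ_B².
Var(B | A=-12.2) = (1.5)²·(1 − (-0.64)²) = 2.25·0.5904 = 1.3284.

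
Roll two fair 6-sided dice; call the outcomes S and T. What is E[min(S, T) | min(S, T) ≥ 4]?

41/9

Outcomes with min(S, T) ≥ 4: (4,4), (4,5), (4,6), (5,4), (5,5), (5,6), (6,4), (6,5), (6,6), each with probability 1/36.
E[min(S, T) | min(S, T) ≥ 4] = (4 + 4 + 4 + 4 + 5 + 5 + 4 + 5 + 6) / 9 = 41/9.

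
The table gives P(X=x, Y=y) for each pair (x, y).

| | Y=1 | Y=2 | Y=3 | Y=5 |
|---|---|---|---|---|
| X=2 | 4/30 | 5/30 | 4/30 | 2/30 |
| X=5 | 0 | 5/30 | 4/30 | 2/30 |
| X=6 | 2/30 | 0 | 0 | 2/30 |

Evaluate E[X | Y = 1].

10/3

P(Y = 1) = 1/5.
Σ X·P over the event = 2·(4/30) + 6·(2/30) = 2/3.
E[X | Y = 1] = (2/3) / (1/5) = 10/3.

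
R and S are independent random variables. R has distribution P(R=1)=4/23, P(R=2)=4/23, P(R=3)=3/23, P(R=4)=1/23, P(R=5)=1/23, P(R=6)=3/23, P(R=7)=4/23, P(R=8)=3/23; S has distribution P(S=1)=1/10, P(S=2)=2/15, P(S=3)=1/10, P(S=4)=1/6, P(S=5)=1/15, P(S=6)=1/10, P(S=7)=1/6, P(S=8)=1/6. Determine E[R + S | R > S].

P(R > S) = 44/115.
Summing (R+S)·P(x,y) over outcomes with R > S gives 1252/345.
E[R + S | R > S] = (1252/345) / (44/115) = 313/33.

313/33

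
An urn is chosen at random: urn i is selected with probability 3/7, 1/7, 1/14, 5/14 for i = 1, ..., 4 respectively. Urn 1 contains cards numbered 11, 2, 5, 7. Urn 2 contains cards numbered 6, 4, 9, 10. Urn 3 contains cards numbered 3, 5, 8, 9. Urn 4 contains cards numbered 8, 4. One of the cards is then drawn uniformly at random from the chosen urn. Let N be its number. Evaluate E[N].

353/56

E[N | urn 1] = (11+2+5+7)/4 = 25/4.
E[N | urn 2] = (6+4+9+10)/4 = 29/4.
E[N | urn 3] = (3+5+8+9)/4 = 25/4.
E[N | urn 4] = (8+4)/2 = 6.
E[N] = (3/7)·(25/4) + (1/7)·(29/4) + (1/14)·(25/4) + (5/14)·(6) = 353/56.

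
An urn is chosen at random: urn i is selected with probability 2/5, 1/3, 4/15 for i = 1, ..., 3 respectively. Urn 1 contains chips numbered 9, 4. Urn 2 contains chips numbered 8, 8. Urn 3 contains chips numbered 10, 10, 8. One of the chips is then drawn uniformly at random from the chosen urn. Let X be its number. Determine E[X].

E[X | urn 1] = (9+4)/2 = 13/2.
E[X | urn 2] = (8+8)/2 = 8.
E[X | urn 3] = (10+10+8)/3 = 28/3.
By the law of total expectation,
E[X] = (2/5)·(13/2) + (1/3)·(8) + (4/15)·(28/3) = 349/45.

349/45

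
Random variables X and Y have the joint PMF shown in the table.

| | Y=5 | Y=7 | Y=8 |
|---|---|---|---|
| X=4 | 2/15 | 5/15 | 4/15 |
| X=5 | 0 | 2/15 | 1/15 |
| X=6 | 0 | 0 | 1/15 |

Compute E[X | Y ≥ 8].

9/2

P(Y ≥ 8) = 2/5.
Σ X·P over the event = 4·(4/15) + 5·(1/15) + 6·(1/15) = 9/5.
E[X | Y ≥ 8] = (9/5) / (2/5) = 9/2.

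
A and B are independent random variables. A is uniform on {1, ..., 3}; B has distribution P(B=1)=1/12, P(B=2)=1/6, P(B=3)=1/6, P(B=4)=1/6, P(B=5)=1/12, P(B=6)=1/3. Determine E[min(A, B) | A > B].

P(A > B) = 1/9.
Summing min(A,B)·P(x,y) over outcomes with A > B gives 1/6.
E[min(A, B) | A > B] = (1/6) / (1/9) = 3/2.

3/2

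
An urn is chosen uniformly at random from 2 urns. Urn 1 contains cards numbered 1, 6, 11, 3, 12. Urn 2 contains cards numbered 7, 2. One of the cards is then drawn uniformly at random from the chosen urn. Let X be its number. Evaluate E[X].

111/20

E[X | urn 1] = (1+6+11+3+12)/5 = 33/5.
E[X | urn 2] = (7+2)/2 = 9/2.
By the law of total expectation,
E[X] = (1/2)·(33/5) + (1/2)·(9/2) = 111/20.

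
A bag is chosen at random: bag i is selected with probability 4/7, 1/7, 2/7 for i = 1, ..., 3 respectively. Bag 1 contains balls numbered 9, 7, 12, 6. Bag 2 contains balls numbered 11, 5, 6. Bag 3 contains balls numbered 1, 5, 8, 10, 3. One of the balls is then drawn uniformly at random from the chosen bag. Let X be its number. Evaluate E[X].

782/105

E[X | bag 1] = (9+7+12+6)/4 = 17/2.
E[X | bag 2] = (11+5+6)/3 = 22/3.
E[X | bag 3] = (1+5+8+10+3)/5 = 27/5.
E[X] = (4/7)·(17/2) + (1/7)·(22/3) + (2/7)·(27/5) = 782/105.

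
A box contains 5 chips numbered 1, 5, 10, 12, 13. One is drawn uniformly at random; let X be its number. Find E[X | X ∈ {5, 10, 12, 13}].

P(X ∈ {5, 10, 12, 13}) = 4/5.
Σ over the event: 5·1/5 + 10·1/5 + 12·1/5 + 13·1/5 = 8.
E[X | X ∈ {5, 10, 12, 13}] = (8) / (4/5) = 10.

10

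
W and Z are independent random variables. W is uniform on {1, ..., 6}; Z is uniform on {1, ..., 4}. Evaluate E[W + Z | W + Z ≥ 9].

Outcomes with W + Z ≥ 9: (5,4), (6,3), (6,4), each with probability 1/24.
E[W + Z | W + Z ≥ 9] = (9 + 9 + 10) / 3 = 28/3.

28/3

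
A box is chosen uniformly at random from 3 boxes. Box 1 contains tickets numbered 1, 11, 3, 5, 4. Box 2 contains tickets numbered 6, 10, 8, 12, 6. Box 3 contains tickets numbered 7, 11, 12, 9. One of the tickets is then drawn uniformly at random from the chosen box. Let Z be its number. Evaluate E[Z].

153/20

E[Z | box 1] = (1+11+3+5+4)/5 = 24/5.
E[Z | box 2] = (6+10+8+12+6)/5 = 42/5.
E[Z | box 3] = (7+11+12+9)/4 = 39/4.
By the law of total expectation,
E[Z] = (1/3)·(24/5) + (1/3)·(42/5) + (1/3)·(39/4) = 153/20.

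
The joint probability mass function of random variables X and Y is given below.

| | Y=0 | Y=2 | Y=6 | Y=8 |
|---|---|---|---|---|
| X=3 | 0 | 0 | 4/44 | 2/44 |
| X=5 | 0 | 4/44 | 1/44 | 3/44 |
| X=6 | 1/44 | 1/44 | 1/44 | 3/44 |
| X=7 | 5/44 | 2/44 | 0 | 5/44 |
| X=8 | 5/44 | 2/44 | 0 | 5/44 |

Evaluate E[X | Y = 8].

P(Y = 8) = 9/22.
Σ X·P over the event = 3·(2/44) + 5·(3/44) + 6·(3/44) + 7·(5/44) + 8·(5/44) = 57/22.
E[X | Y = 8] = (57/22) / (9/22) = 19/3.

19/3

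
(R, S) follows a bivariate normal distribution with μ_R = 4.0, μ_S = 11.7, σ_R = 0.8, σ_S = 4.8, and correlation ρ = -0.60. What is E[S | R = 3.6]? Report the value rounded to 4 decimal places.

13.1400

E[S | R=x] = μ_S + ρ(σ_S/σ_R)(x − μ_R) for jointly normal variables.
E[S | R=3.6] = 11.7 + (-0.60)·(4.8/0.8)·(3.6 − (4.0)) = 11.7 + (-3.6)·(-0.4) = 13.1400.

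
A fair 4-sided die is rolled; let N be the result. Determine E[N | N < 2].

1

Given N < 2, N is equally likely to be any of {1}.
E[N | N < 2] = (1) / 1 = 1.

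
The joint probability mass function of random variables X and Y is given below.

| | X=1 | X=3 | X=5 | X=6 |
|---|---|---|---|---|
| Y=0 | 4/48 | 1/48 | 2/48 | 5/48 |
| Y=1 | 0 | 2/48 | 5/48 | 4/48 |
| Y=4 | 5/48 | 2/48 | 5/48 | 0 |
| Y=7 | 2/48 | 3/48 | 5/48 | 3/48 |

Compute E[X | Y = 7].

54/13

P(Y = 7) = 13/48.
Σ X·P over the event = 1·(2/48) + 3·(3/48) + 5·(5/48) + 6·(3/48) = 9/8.
E[X | Y = 7] = (9/8) / (13/48) = 54/13.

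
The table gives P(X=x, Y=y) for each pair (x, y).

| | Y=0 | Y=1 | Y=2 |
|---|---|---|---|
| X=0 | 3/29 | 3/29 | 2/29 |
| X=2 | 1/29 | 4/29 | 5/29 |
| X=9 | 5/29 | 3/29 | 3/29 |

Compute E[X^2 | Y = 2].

263/10

P(Y = 2) = 10/29.
Summing X^2·P(X=x,Y=y) over the conditioning event gives 263/29.
E[X^2 | Y = 2] = (263/29) / (10/29) = 263/10.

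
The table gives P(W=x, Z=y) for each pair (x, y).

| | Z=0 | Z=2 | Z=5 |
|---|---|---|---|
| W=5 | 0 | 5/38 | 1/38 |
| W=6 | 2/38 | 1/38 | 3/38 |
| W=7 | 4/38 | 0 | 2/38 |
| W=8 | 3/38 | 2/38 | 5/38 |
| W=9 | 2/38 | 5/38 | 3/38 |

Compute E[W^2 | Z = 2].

P(Z = 2) = 13/38.
Σ W^2·P over the event = 25·(5/38) + 36·(1/38) + 64·(2/38) + 81·(5/38) = 347/19.
E[W^2 | Z = 2] = (347/19) / (13/38) = 694/13.

694/13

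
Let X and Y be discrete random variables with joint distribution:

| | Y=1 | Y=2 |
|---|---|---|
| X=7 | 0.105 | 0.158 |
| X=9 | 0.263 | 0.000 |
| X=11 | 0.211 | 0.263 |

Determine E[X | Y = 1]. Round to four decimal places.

9.3661

P(Y = 1) = 0.579.
Σ X·P over the event = 7·(0.105) + 9·(0.263) + 11·(0.211) = 5.423.
E[X | Y = 1] = (5.423) / (0.579) = 9.3661.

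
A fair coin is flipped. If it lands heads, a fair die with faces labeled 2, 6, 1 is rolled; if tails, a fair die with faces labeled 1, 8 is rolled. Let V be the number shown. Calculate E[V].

15/4

E[V | heads] = (2+6+1)/3 = 3.
E[V | tails] = (1+8)/2 = 9/2.
By the law of total expectation,
E[V] = (1/2)·(3) + (1/2)·(9/2) = 15/4.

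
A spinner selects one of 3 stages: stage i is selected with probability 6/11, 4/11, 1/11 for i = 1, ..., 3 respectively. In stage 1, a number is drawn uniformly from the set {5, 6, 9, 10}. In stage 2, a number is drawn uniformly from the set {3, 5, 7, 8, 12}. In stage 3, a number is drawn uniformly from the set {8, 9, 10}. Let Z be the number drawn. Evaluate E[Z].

82/11

E[Z | stage 1] = (5+6+9+10)/4 = 15/2.
E[Z | stage 2] = (3+5+7+8+12)/5 = 7.
E[Z | stage 3] = (8+9+10)/3 = 9.
By the law of total expectation,
E[Z] = (6/11)·(15/2) + (4/11)·(7) + (1/11)·(9) = 82/11.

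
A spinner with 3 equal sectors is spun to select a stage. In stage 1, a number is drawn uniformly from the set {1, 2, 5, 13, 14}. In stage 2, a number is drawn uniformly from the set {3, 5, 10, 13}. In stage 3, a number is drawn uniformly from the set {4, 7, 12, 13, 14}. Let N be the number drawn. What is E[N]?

33/4

E[N | stage 1] = (1+2+5+13+14)/5 = 7.
E[N | stage 2] = (3+5+10+13)/4 = 31/4.
E[N | stage 3] = (4+7+12+13+14)/5 = 10.
E[N] = (1/3)·(7) + (1/3)·(31/4) + (1/3)·(10) = 33/4.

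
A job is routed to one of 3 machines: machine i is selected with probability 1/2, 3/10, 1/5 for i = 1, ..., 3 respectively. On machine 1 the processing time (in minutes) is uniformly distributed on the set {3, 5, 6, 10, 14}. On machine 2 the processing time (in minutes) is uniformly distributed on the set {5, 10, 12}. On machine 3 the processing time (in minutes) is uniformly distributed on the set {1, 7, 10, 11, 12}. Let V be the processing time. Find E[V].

E[V | machine 1] = (3+5+6+10+14)/5 = 38/5.
E[V | machine 2] = (5+10+12)/3 = 9.
E[V | machine 3] = (1+7+10+11+12)/5 = 41/5.
By the law of total expectation,
E[V] = (1/2)·(38/5) + (3/10)·(9) + (1/5)·(41/5) = 407/50.

407/50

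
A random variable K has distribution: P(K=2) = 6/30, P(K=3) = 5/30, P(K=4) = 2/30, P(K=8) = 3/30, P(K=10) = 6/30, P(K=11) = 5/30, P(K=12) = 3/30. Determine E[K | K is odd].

7

P(K is odd) = 1/3.
Σ over the event: 3·1/6 + 11·1/6 = 7/3.
E[K | K is odd] = (7/3) / (1/3) = 7.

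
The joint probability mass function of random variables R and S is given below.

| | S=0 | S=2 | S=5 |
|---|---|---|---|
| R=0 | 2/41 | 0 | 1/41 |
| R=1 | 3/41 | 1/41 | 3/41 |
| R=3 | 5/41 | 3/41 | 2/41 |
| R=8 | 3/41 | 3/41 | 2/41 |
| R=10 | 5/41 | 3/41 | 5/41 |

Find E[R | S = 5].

75/13

P(S = 5) = 13/41.
Σ R·P over the event = 0·(1/41) + 1·(3/41) + 3·(2/41) + 8·(2/41) + 10·(5/41) = 75/41.
E[R | S = 5] = (75/41) / (13/41) = 75/13.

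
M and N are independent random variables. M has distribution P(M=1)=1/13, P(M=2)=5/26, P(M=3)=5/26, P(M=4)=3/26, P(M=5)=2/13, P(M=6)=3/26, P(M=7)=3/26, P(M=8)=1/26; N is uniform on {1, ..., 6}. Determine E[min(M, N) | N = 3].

69/26

P(N = 3) = 1/6.
Summing min(M,N)·P(x,y) over outcomes with N = 3 gives 23/52.
E[min(M, N) | N = 3] = (23/52) / (1/6) = 69/26.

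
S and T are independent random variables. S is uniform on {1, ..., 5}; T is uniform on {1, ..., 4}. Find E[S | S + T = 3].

Outcomes with S + T = 3: (1,2), (2,1), each with probability 1/20.
E[S | S + T = 3] = (1 + 2) / 2 = 3/2.

3/2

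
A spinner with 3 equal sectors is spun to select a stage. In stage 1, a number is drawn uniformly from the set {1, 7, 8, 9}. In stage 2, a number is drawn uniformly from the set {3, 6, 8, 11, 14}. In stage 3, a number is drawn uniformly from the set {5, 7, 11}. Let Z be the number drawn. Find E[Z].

1339/180

E[Z | stage 1] = (1+7+8+9)/4 = 25/4.
E[Z | stage 2] = (3+6+8+11+14)/5 = 42/5.
E[Z | stage 3] = (5+7+11)/3 = 23/3.
E[Z] = (1/3)·(25/4) + (1/3)·(42/5) + (1/3)·(23/3) = 1339/180.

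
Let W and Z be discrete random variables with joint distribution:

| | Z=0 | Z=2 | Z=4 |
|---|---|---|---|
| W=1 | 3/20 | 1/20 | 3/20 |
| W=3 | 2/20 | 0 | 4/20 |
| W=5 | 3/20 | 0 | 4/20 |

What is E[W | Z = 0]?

3

P(Z = 0) = 2/5.
Σ W·P over the event = 1·(3/20) + 3·(2/20) + 5·(3/20) = 6/5.
E[W | Z = 0] = (6/5) / (2/5) = 3.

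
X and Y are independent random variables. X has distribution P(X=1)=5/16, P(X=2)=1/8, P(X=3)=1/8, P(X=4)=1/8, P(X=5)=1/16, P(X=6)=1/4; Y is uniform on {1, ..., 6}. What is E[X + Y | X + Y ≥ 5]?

P(X + Y ≥ 5) = 25/32.
Summing (X+Y)·P(x,y) over outcomes with X + Y ≥ 5 gives 581/96.
E[X + Y | X + Y ≥ 5] = (581/96) / (25/32) = 581/75.

581/75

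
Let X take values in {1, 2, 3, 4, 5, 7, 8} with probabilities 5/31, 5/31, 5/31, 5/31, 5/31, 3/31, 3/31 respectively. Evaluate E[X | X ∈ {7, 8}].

P(X ∈ {7, 8}) = 6/31.
Σ over the event: 7·3/31 + 8·3/31 = 45/31.
E[X | X ∈ {7, 8}] = (45/31) / (6/31) = 15/2.

15/2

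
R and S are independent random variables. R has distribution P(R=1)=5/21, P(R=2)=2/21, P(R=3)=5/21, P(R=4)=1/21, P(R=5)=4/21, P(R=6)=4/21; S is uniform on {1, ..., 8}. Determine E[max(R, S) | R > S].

82/17

P(R > S) = 17/56.
Summing max(R,S)·P(x,y) over outcomes with R > S gives 41/28.
E[max(R, S) | R > S] = (41/28) / (17/56) = 82/17.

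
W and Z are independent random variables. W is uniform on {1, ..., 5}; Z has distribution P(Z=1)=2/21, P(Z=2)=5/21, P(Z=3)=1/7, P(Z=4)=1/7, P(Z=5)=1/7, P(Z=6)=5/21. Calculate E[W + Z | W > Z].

99/16

P(W > Z) = 32/105.
Summing (W+Z)·P(x,y) over outcomes with W > Z gives 66/35.
E[W + Z | W > Z] = (66/35) / (32/105) = 99/16.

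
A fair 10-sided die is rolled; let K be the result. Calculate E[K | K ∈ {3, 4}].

P(K ∈ {3, 4}) = 1/5.
Σ over the event: 3·1/10 + 4·1/10 = 7/10.
E[K | K ∈ {3, 4}] = (7/10) / (1/5) = 7/2.

7/2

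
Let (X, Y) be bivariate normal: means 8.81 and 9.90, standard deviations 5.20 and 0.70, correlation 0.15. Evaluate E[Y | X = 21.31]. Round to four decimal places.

10.1524

E[Y | X=x] = μ_Y + ρ(σ_Y/σ_X)(x − μ_X) for jointly normal variables.
E[Y | X=21.31] = 9.90 + (0.15)·(0.70/5.20)·(21.31 − (8.81)) = 9.90 + (0.020192)·(12.5) = 10.1524.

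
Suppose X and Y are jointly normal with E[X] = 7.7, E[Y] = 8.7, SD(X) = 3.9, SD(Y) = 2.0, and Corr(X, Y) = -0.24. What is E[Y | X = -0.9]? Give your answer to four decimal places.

The regression of Y on X has slope ρ·σ_Y/σ_X and passes through (μ_X, μ_Y).
E[Y | X=-0.9] = 8.7 + (-0.24)·(2.0/3.9)·(-0.9 − (7.7)) = 8.7 + (-0.12308)·(-8.6) = 9.7585.

9.7585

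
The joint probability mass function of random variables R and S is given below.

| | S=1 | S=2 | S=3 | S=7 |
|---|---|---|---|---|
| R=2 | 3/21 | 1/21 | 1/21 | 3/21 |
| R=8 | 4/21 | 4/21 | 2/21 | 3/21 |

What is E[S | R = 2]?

P(R = 2) = 8/21.
Σ S·P over the event = 1·(3/21) + 2·(1/21) + 3·(1/21) + 7·(3/21) = 29/21.
E[S | R = 2] = (29/21) / (8/21) = 29/8.

29/8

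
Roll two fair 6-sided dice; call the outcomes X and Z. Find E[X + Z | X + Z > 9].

32/3

P(X + Z > 9) = 1/6.
Summing (X+Z)·P(x,y) over outcomes with X + Z > 9 gives 16/9.
E[X + Z | X + Z > 9] = (16/9) / (1/6) = 32/3.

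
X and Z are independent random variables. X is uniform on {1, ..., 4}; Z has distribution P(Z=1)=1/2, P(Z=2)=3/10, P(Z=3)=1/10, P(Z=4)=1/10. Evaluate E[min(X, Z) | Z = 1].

P(Z = 1) = 1/2.
Summing min(X,Z)·P(x,y) over outcomes with Z = 1 gives 1/2.
E[min(X, Z) | Z = 1] = (1/2) / (1/2) = 1.

1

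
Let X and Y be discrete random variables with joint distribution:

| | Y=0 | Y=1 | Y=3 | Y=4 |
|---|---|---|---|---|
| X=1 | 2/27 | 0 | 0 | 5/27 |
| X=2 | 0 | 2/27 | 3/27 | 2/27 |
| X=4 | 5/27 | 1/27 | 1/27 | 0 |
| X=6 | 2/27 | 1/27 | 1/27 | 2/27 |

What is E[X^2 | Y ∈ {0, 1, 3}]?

P(Y ∈ {0, 1, 3}) = 2/3.
Summing X^2·P(X=x,Y=y) over the conditioning event gives 278/27.
E[X^2 | Y ∈ {0, 1, 3}] = (278/27) / (2/3) = 139/9.

139/9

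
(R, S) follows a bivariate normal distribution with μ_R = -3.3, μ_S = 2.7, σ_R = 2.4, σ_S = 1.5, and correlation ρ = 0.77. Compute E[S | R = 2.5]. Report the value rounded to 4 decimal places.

5.4913

E[S | R=x] = μ_S + ρ(σ_S/σ_R)(x − μ_R) for jointly normal variables.
E[S | R=2.5] = 2.7 + (0.77)·(1.5/2.4)·(2.5 − (-3.3)) = 2.7 + (0.48125)·(5.8) = 5.4913.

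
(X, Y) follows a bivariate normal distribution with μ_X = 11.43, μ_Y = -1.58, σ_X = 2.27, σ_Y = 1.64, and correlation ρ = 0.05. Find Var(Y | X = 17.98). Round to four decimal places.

2.6829

For a bivariate normal, Var(Y | X=x) = σ_Y²(1 − ρ²).
Var(Y | X=17.98) = (1.64)²·(1 − (0.05)²) = 2.6896·0.9975 = 2.6829.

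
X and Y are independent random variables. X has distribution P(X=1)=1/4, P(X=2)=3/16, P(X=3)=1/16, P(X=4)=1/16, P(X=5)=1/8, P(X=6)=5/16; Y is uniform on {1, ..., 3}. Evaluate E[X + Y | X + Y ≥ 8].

101/12

P(X + Y ≥ 8) = 1/4.
Summing (X+Y)·P(x,y) over outcomes with X + Y ≥ 8 gives 101/48.
E[X + Y | X + Y ≥ 8] = (101/48) / (1/4) = 101/12.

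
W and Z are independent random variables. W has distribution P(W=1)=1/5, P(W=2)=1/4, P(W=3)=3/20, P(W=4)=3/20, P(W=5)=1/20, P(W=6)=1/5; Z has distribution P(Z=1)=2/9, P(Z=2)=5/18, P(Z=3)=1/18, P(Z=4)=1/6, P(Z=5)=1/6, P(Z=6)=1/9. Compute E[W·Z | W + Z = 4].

P(W + Z = 4) = 41/360.
Summing WZ·P(x,y) over outcomes with W + Z = 4 gives 37/90.
E[W·Z | W + Z = 4] = (37/90) / (41/360) = 148/41.

148/41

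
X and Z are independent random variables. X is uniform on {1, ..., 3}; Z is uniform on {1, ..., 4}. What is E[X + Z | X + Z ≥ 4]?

Outcomes with X + Z ≥ 4: (1,3), (1,4), (2,2), (2,3), (2,4), (3,1), (3,2), (3,3), (3,4), each with probability 1/12.
E[X + Z | X + Z ≥ 4] = (4 + 5 + 4 + 5 + 6 + 4 + 5 + 6 + 7) / 9 = 46/9.

46/9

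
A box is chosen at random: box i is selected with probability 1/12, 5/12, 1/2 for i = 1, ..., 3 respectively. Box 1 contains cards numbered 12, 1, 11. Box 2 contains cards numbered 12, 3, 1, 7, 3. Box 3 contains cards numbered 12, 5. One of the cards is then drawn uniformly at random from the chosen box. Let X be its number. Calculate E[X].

85/12

E[X | box 1] = (12+1+11)/3 = 8.
E[X | box 2] = (12+3+1+7+3)/5 = 26/5.
E[X | box 3] = (12+5)/2 = 17/2.
E[X] = (1/12)·(8) + (5/12)·(26/5) + (1/2)·(17/2) = 85/12.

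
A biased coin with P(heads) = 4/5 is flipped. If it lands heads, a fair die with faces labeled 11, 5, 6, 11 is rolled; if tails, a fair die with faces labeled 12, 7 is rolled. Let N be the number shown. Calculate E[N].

17/2

E[N | heads] = (11+5+6+11)/4 = 33/4.
E[N | tails] = (12+7)/2 = 19/2.
E[N] = (4/5)·(33/4) + (1/5)·(19/2) = 17/2.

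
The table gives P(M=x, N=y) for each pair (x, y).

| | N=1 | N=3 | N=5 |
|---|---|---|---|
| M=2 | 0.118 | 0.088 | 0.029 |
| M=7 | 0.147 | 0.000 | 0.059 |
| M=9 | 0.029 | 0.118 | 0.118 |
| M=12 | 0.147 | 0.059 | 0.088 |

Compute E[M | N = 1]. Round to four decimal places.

P(N = 1) = 0.441.
Σ M·P over the event = 2·(0.118) + 7·(0.147) + 9·(0.029) + 12·(0.147) = 3.290.
E[M | N = 1] = (3.290) / (0.441) = 7.4603.

7.4603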